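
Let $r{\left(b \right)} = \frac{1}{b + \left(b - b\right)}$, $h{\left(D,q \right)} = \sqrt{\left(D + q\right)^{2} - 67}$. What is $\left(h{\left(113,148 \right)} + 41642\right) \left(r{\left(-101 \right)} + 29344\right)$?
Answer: $\frac{123416186006}{101} + \frac{2963743 \sqrt{68054}}{101} \approx 1.2296 \cdot 10^{9}$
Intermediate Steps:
$h{\left(D,q \right)} = \sqrt{-67 + \left(D + q\right)^{2}}$
$r{\left(b \right)} = \frac{1}{b}$ ($r{\left(b \right)} = \frac{1}{b + 0} = \frac{1}{b}$)
$\left(h{\left(113,148 \right)} + 41642\right) \left(r{\left(-101 \right)} + 29344\right) = \left(\sqrt{-67 + \left(113 + 148\right)^{2}} + 41642\right) \left(\frac{1}{-101} + 29344\right) = \left(\sqrt{-67 + 261^{2}} + 41642\right) \left(- \frac{1}{101} + 29344\right) = \left(\sqrt{-67 + 68121} + 41642\right) \frac{2963743}{101} = \left(\sqrt{68054} + 41642\right) \frac{2963743}{101} = \left(41642 + \sqrt{68054}\right) \frac{2963743}{101} = \frac{123416186006}{101} + \frac{2963743 \sqrt{68054}}{101}$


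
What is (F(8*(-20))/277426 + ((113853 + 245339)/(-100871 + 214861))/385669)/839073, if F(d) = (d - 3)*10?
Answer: -36584395693/5231901289598525855 ≈ -6.9926e-9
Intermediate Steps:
F(d) = -30 + 10*d (F(d) = (-3 + d)*10 = -30 + 10*d)
(F(8*(-20))/277426 + ((113853 + 245339)/(-100871 + 214861))/385669)/839073 = ((-30 + 10*(8*(-20)))/277426 + ((113853 + 245339)/(-100871 + 214861))/385669)/839073 = ((-30 + 10*(-160))*(1/277426) + (359192/113990)*(1/385669))*(1/839073) = ((-30 - 1600)*(1/277426) + (359192*(1/113990))*(1/385669))*(1/839073) = (-1630*1/277426 + (179596/56995)*(1/385669))*(1/839073) = (-5/851 + 179596/21981204655)*(1/839073) = -109753187079/18706005161405*1/839073 = -36584395693/5231901289598525855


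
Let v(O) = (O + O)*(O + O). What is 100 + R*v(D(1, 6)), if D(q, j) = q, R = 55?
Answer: 320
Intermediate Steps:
v(O) = 4*O² (v(O) = (2*O)*(2*O) = 4*O²)
100 + R*v(D(1, 6)) = 100 + 55*(4*1²) = 100 + 55*(4*1) = 100 + 55*4 = 100 + 220 = 320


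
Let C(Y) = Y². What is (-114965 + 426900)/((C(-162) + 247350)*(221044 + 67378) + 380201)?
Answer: 23995/6070069913 ≈ 3.9530e-6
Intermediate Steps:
(-114965 + 426900)/((C(-162) + 247350)*(221044 + 67378) + 380201) = (-114965 + 426900)/(((-162)² + 247350)*(221044 + 67378) + 380201) = 311935/((26244 + 247350)*288422 + 380201) = 311935/(273594*288422 + 380201) = 311935/(78910528668 + 380201) = 311935/78910908869 = 311935*(1/78910908869) = 23995/6070069913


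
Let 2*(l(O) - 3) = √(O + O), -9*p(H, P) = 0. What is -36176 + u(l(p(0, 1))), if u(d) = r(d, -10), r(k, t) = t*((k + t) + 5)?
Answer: -36156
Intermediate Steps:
p(H, P) = 0 (p(H, P) = -⅑*0 = 0)
l(O) = 3 + √2*√O/2 (l(O) = 3 + √(O + O)/2 = 3 + √(2*O)/2 = 3 + (√2*√O)/2 = 3 + √2*√O/2)
r(k, t) = t*(5 + k + t)
u(d) = 50 - 10*d (u(d) = -10*(5 + d - 10) = -10*(-5 + d) = 50 - 10*d)
-36176 + u(l(p(0, 1))) = -36176 + (50 - 10*(3 + √2*√0/2)) = -36176 + (50 - 10*(3 + (½)*√2*0)) = -36176 + (50 - 10*(3 + 0)) = -36176 + (50 - 10*3) = -36176 + (50 - 30) = -36176 + 20 = -36156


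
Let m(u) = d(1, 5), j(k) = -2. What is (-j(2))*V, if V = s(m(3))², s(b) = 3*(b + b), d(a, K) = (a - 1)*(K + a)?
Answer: 0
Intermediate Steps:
d(a, K) = (-1 + a)*(K + a)
m(u) = 0 (m(u) = 1² - 1*5 - 1*1 + 5*1 = 1 - 5 - 1 + 5 = 0)
s(b) = 6*b (s(b) = 3*(2*b) = 6*b)
V = 0 (V = (6*0)² = 0² = 0)
(-j(2))*V = -1*(-2)*0 = 2*0 = 0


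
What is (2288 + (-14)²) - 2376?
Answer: 108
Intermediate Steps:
(2288 + (-14)²) - 2376 = (2288 + 196) - 2376 = 2484 - 2376 = 108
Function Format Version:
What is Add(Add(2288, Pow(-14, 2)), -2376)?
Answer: 108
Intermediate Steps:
Add(Add(2288, Pow(-14, 2)), -2376) = Add(Add(2288, 196), -2376) = Add(2484, -2376) = 108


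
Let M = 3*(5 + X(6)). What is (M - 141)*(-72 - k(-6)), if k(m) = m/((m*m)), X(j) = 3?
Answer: 16809/2 ≈ 8404.5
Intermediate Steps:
k(m) = 1/m (k(m) = m/(m**2) = m/m**2 = 1/m)
M = 24 (M = 3*(5 + 3) = 3*8 = 24)
(M - 141)*(-72 - k(-6)) = (24 - 141)*(-72 - 1/(-6)) = -117*(-72 - 1*(-1/6)) = -117*(-72 + 1/6) = -117*(-431/6) = 16809/2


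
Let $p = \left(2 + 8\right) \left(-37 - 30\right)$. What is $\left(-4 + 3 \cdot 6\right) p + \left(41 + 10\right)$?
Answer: $-9329$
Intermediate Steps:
$p = -670$ ($p = 10 \left(-67\right) = -670$)
$\left(-4 + 3 \cdot 6\right) p + \left(41 + 10\right) = \left(-4 + 3 \cdot 6\right) \left(-670\right) + \left(41 + 10\right) = \left(-4 + 18\right) \left(-670\right) + 51 = 14 \left(-670\right) + 51 = -9380 + 51 = -9329$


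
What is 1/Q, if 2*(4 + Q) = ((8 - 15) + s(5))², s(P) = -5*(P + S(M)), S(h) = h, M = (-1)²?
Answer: 2/1361 ≈ 0.0014695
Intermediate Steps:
M = 1
s(P) = -5 - 5*P (s(P) = -5*(P + 1) = -5*(1 + P) = -5 - 5*P)
Q = 1361/2 (Q = -4 + ((8 - 15) + (-5 - 5*5))²/2 = -4 + (-7 + (-5 - 25))²/2 = -4 + (-7 - 30)²/2 = -4 + (½)*(-37)² = -4 + (½)*1369 = -4 + 1369/2 = 1361/2 ≈ 680.50)
1/Q = 1/(1361/2) = 2/1361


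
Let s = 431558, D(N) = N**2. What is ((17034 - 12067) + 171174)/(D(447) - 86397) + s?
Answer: 48944032037/113412 ≈ 4.3156e+5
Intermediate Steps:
((17034 - 12067) + 171174)/(D(447) - 86397) + s = ((17034 - 12067) + 171174)/(447**2 - 86397) + 431558 = (4967 + 171174)/(199809 - 86397) + 431558 = 176141/113412 + 431558 = 48944032037/113412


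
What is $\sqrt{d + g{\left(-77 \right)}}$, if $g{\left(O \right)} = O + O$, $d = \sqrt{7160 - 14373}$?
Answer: $\sqrt{-154 + i \sqrt{7213}} \approx 3.3065 + 12.843 i$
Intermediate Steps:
$d = i \sqrt{7213}$ ($d = \sqrt{-7213} = i \sqrt{7213} \approx 84.929 i$)
$g{\left(O \right)} = 2 O$
$\sqrt{d + g{\left(-77 \right)}} = \sqrt{i \sqrt{7213} + 2 \left(-77\right)} = \sqrt{i \sqrt{7213} - 154} = \sqrt{-154 + i \sqrt{7213}}$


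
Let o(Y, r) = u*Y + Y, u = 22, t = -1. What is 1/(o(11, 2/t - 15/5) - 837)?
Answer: -1/584 ≈ -0.0017123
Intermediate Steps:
o(Y, r) = 23*Y (o(Y, r) = 22*Y + Y = 23*Y)
1/(o(11, 2/t - 15/5) - 837) = 1/(23*11 - 837) = 1/(253 - 837) = 1/(-584) = -1/584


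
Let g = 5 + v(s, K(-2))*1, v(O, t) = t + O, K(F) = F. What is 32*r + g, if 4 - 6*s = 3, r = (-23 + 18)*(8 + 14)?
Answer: -21101/6 ≈ -3516.8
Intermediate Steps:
r = -110 (r = -5*22 = -110)
s = 1/6 (s = 2/3 - 1/6*3 = 2/3 - 1/2 = 1/6 ≈ 0.16667)
v(O, t) = O + t
g = 19/6 (g = 5 + (1/6 - 2)*1 = 5 - 11/6*1 = 5 - 11/6 = 19/6 ≈ 3.1667)
32*r + g = 32*(-110) + 19/6 = -3520 + 19/6 = -21101/6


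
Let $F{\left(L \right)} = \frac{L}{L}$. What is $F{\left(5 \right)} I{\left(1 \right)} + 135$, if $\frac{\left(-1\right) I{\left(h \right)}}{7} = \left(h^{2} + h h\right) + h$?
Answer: $114$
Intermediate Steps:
$F{\left(L \right)} = 1$
$I{\left(h \right)} = - 14 h^{2} - 7 h$ ($I{\left(h \right)} = - 7 \left(\left(h^{2} + h h\right) + h\right) = - 7 \left(\left(h^{2} + h^{2}\right) + h\right) = - 7 \left(2 h^{2} + h\right) = - 7 \left(h + 2 h^{2}\right) = - 14 h^{2} - 7 h$)
$F{\left(5 \right)} I{\left(1 \right)} + 135 = 1 \left(\left(-7\right) 1 \left(1 + 2 \cdot 1\right)\right) + 135 = 1 \left(\left(-7\right) 1 \left(1 + 2\right)\right) + 135 = 1 \left(\left(-7\right) 1 \cdot 3\right) + 135 = 1 \left(-21\right) + 135 = -21 + 135 = 114$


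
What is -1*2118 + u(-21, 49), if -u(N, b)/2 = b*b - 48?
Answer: -6824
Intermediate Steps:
u(N, b) = 96 - 2*b**2 (u(N, b) = -2*(b*b - 48) = -2*(b**2 - 48) = -2*(-48 + b**2) = 96 - 2*b**2)
-1*2118 + u(-21, 49) = -1*2118 + (96 - 2*49**2) = -2118 + (96 - 2*2401) = -2118 + (96 - 4802) = -2118 - 4706 = -6824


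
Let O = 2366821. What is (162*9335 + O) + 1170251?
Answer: 5049342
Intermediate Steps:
(162*9335 + O) + 1170251 = (162*9335 + 2366821) + 1170251 = (1512270 + 2366821) + 1170251 = 3879091 + 1170251 = 5049342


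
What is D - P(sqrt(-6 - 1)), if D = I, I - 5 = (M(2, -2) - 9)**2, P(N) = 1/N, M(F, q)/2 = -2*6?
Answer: 1094 + I*sqrt(7)/7 ≈ 1094.0 + 0.37796*I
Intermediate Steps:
M(F, q) = -24 (M(F, q) = 2*(-2*6) = 2*(-12) = -24)
I = 1094 (I = 5 + (-24 - 9)**2 = 5 + (-33)**2 = 5 + 1089 = 1094)
D = 1094
D - P(sqrt(-6 - 1)) = 1094 - 1/(sqrt(-6 - 1)) = 1094 - 1/(sqrt(-7)) = 1094 - 1/(I*sqrt(7)) = 1094 - (-1)*I*sqrt(7)/7 = 1094 + I*sqrt(7)/7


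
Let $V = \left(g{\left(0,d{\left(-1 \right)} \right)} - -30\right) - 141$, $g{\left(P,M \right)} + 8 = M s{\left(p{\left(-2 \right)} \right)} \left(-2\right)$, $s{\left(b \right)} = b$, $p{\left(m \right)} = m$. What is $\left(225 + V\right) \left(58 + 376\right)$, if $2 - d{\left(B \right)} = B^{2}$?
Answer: $47740$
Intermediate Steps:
$d{\left(B \right)} = 2 - B^{2}$
$g{\left(P,M \right)} = -8 + 4 M$ ($g{\left(P,M \right)} = -8 + M \left(-2\right) \left(-2\right) = -8 + - 2 M \left(-2\right) = -8 + 4 M$)
$V = -115$ ($V = \left(\left(-8 + 4 \left(2 - \left(-1\right)^{2}\right)\right) - -30\right) - 141 = \left(\left(-8 + 4 \left(2 - 1\right)\right) + 30\right) - 141 = \left(\left(-8 + 4 \cdot 1\right) + 30\right) - 141 = \left(\left(-8 + 4\right) + 30\right) - 141 = \left(-4 + 30\right) - 141 = 26 - 141 = -115$)
$\left(225 + V\right) \left(58 + 376\right) = \left(225 - 115\right) \left(58 + 376\right) = 110 \cdot 434 = 47740$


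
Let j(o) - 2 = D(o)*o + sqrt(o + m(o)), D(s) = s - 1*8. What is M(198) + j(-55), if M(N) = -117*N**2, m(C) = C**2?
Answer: -4583401 + 3*sqrt(330) ≈ -4.5833e+6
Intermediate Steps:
D(s) = -8 + s (D(s) = s - 8 = -8 + s)
j(o) = 2 + sqrt(o + o**2) + o*(-8 + o) (j(o) = 2 + ((-8 + o)*o + sqrt(o + o**2)) = 2 + (o*(-8 + o) + sqrt(o + o**2)) = 2 + (sqrt(o + o**2) + o*(-8 + o)) = 2 + sqrt(o + o**2) + o*(-8 + o))
M(198) + j(-55) = -117*198**2 + (2 + sqrt(-55*(1 - 55)) - 55*(-8 - 55)) = -117*39204 + (2 + sqrt(-55*(-54)) - 55*(-63)) = -4586868 + (2 + sqrt(2970) + 3465) = -4586868 + (2 + 3*sqrt(330) + 3465) = -4586868 + (3467 + 3*sqrt(330)) = -4583401 + 3*sqrt(330)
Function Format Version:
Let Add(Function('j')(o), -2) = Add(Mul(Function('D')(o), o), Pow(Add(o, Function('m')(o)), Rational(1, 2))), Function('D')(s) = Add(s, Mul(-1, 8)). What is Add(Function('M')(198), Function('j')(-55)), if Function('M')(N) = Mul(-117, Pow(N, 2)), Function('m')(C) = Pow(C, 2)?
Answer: Add(-4583401, Mul(3, Pow(330, Rational(1, 2)))) ≈ -4.5833e+6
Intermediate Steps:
Function('D')(s) = Add(-8, s) (Function('D')(s) = Add(s, -8) = Add(-8, s))
Function('j')(o) = Add(2, Pow(Add(o, Pow(o, 2)), Rational(1, 2)), Mul(o, Add(-8, o))) (Function('j')(o) = Add(2, Add(Mul(Add(-8, o), o), Pow(Add(o, Pow(o, 2)), Rational(1, 2)))) = Add(2, Add(Mul(o, Add(-8, o)), Pow(Add(o, Pow(o, 2)), Rational(1, 2)))) = Add(2, Add(Pow(Add(o, Pow(o, 2)), Rational(1, 2)), Mul(o, Add(-8, o)))) = Add(2, Pow(Add(o, Pow(o, 2)), Rational(1, 2)), Mul(o, Add(-8, o))))
Add(Function('M')(198), Function('j')(-55)) = Add(Mul(-117, Pow(198, 2)), Add(2, Pow(Mul(-55, Add(1, -55)), Rational(1, 2)), Mul(-55, Add(-8, -55)))) = Add(Mul(-117, 39204), Add(2, Pow(Mul(-55, -54), Rational(1, 2)), Mul(-55, -63))) = Add(-4586868, Add(2, Pow(2970, Rational(1, 2)), 3465)) = Add(-4586868, Add(2, Mul(3, Pow(330, Rational(1, 2))), 3465)) = Add(-4586868, Add(3467, Mul(3, Pow(330, Rational(1, 2))))) = Add(-4583401, Mul(3, Pow(330, Rational(1, 2))))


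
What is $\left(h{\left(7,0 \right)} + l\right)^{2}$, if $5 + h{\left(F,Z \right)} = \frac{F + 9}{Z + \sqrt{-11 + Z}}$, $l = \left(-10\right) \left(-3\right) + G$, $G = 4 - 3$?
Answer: $\frac{7180}{11} - \frac{832 i \sqrt{11}}{11} \approx 652.73 - 250.86 i$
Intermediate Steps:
$G = 1$ ($G = 4 - 3 = 1$)
$l = 31$ ($l = \left(-10\right) \left(-3\right) + 1 = 30 + 1 = 31$)
$h{\left(F,Z \right)} = -5 + \frac{9 + F}{Z + \sqrt{-11 + Z}}$ ($h{\left(F,Z \right)} = -5 + \frac{F + 9}{Z + \sqrt{-11 + Z}} = -5 + \frac{9 + F}{Z + \sqrt{-11 + Z}}$)
$\left(h{\left(7,0 \right)} + l\right)^{2} = \left(\frac{9 + 7 - 0 - 5 \sqrt{-11 + 0}}{0 + \sqrt{-11 + 0}} + 31\right)^{2} = \left(\frac{9 + 7 + 0 - 5 \sqrt{-11}}{0 + \sqrt{-11}} + 31\right)^{2} = \left(\frac{9 + 7 + 0 - 5 i \sqrt{11}}{0 + i \sqrt{11}} + 31\right)^{2} = \left(\frac{9 + 7 + 0 - 5 i \sqrt{11}}{i \sqrt{11}} + 31\right)^{2} = \left(- \frac{i \sqrt{11}}{11} \left(16 - 5 i \sqrt{11}\right) + 31\right)^{2} = \left(- \frac{i \sqrt{11} \left(16 - 5 i \sqrt{11}\right)}{11} + 31\right)^{2} = \left(31 - \frac{i \sqrt{11} \left(16 - 5 i \sqrt{11}\right)}{11}\right)^{2}$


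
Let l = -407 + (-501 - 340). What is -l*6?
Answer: 7488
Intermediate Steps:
l = -1248 (l = -407 - 841 = -1248)
-l*6 = -(-1248)*6 = -1*(-7488) = 7488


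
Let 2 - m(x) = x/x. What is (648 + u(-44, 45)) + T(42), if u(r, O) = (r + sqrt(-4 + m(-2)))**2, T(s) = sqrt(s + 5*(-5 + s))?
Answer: 2581 + sqrt(227) - 88*I*sqrt(3) ≈ 2596.1 - 152.42*I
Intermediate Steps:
m(x) = 1 (m(x) = 2 - x/x = 2 - 1*1 = 2 - 1 = 1)
T(s) = sqrt(-25 + 6*s) (T(s) = sqrt(s + (-25 + 5*s)) = sqrt(-25 + 6*s))
u(r, O) = (r + I*sqrt(3))**2 (u(r, O) = (r + sqrt(-4 + 1))**2 = (r + sqrt(-3))**2 = (r + I*sqrt(3))**2)
(648 + u(-44, 45)) + T(42) = (648 + (-44 + I*sqrt(3))**2) + sqrt(-25 + 6*42) = (648 + (-44 + I*sqrt(3))**2) + sqrt(-25 + 252) = (648 + (-44 + I*sqrt(3))**2) + sqrt(227) = 648 + sqrt(227) + (-44 + I*sqrt(3))**2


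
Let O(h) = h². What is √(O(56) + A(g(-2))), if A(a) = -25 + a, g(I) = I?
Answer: √3109 ≈ 55.758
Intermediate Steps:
√(O(56) + A(g(-2))) = √(56² + (-25 - 2)) = √(3136 - 27) = √3109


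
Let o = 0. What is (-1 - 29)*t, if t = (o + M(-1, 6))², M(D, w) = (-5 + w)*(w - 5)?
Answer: -30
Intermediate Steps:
M(D, w) = (-5 + w)² (M(D, w) = (-5 + w)*(-5 + w) = (-5 + w)²)
t = 1 (t = (0 + (-5 + 6)²)² = (0 + 1²)² = (0 + 1)² = 1² = 1)
(-1 - 29)*t = (-1 - 29)*1 = -30*1 = -30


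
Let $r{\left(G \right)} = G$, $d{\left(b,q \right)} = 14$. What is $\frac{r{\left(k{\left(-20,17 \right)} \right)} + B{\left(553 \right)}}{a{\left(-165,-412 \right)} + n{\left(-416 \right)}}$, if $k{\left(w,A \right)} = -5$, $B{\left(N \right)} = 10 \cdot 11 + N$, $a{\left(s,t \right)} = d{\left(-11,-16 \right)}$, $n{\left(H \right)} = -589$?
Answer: $- \frac{658}{575} \approx -1.1443$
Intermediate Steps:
$a{\left(s,t \right)} = 14$
$B{\left(N \right)} = 110 + N$
$\frac{r{\left(k{\left(-20,17 \right)} \right)} + B{\left(553 \right)}}{a{\left(-165,-412 \right)} + n{\left(-416 \right)}} = \frac{-5 + \left(110 + 553\right)}{14 - 589} = \frac{-5 + 663}{-575} = 658 \left(- \frac{1}{575}\right) = - \frac{658}{575}$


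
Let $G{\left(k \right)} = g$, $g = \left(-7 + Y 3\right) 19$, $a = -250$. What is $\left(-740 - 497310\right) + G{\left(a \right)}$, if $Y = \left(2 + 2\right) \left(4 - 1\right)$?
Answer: $-497499$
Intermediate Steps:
$Y = 12$ ($Y = 4 \cdot 3 = 12$)
$g = 551$ ($g = \left(-7 + 12 \cdot 3\right) 19 = \left(-7 + 36\right) 19 = 29 \cdot 19 = 551$)
$G{\left(k \right)} = 551$
$\left(-740 - 497310\right) + G{\left(a \right)} = \left(-740 - 497310\right) + 551 = -498050 + 551 = -497499$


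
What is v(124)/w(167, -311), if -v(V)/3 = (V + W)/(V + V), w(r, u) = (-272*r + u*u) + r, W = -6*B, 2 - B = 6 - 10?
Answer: -33/1595384 ≈ -2.0685e-5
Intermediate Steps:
B = 6 (B = 2 - (6 - 10) = 2 - 1*(-4) = 2 + 4 = 6)
W = -36 (W = -6*6 = -36)
w(r, u) = u² - 271*r (w(r, u) = (-272*r + u²) + r = (u² - 272*r) + r = u² - 271*r)
v(V) = -3*(-36 + V)/(2*V) (v(V) = -3*(V - 36)/(V + V) = -3*(-36 + V)/(2*V))
v(124)/w(167, -311) = (-3/2 + 54/124)/((-311)² - 271*167) = (-3/2 + 54*(1/124))/(96721 - 45257) = (-3/2 + 27/62)/51464 = -33/31*1/51464 = -33/1595384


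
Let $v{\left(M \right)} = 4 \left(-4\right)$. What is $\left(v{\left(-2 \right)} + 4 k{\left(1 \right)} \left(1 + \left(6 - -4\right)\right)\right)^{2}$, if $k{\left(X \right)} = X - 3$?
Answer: $10816$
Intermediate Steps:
$v{\left(M \right)} = -16$
$k{\left(X \right)} = -3 + X$
$\left(v{\left(-2 \right)} + 4 k{\left(1 \right)} \left(1 + \left(6 - -4\right)\right)\right)^{2} = \left(-16 + 4 \left(-3 + 1\right) \left(1 + \left(6 - -4\right)\right)\right)^{2} = \left(-16 + 4 \left(-2\right) \left(1 + \left(6 + 4\right)\right)\right)^{2} = \left(-16 - 8 \left(1 + 10\right)\right)^{2} = \left(-16 - 88\right)^{2} = \left(-104\right)^{2} = 10816$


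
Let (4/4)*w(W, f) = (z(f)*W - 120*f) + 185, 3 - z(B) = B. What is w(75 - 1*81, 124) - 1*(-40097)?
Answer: 26128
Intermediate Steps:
z(B) = 3 - B
w(W, f) = 185 - 120*f + W*(3 - f) (w(W, f) = ((3 - f)*W - 120*f) + 185 = (W*(3 - f) - 120*f) + 185 = (-120*f + W*(3 - f)) + 185 = 185 - 120*f + W*(3 - f))
w(75 - 1*81, 124) - 1*(-40097) = (185 - 120*124 - (75 - 1*81)*(-3 + 124)) - 1*(-40097) = (185 - 14880 - 1*(75 - 81)*121) + 40097 = (185 - 14880 - 1*(-6)*121) + 40097 = (185 - 14880 + 726) + 40097 = -13969 + 40097 = 26128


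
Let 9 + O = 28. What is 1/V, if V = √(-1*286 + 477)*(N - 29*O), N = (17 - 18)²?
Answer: -√191/105050 ≈ -0.00013156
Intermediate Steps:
O = 19 (O = -9 + 28 = 19)
N = 1 (N = (-1)² = 1)
V = -550*√191 (V = √(-1*286 + 477)*(1 - 29*19) = √(-286 + 477)*(1 - 551) = √191*(-550) = -550*√191 ≈ -7601.1)
1/V = 1/(-550*√191) = -√191/105050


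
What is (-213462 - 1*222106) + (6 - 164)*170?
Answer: -462428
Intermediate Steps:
(-213462 - 1*222106) + (6 - 164)*170 = (-213462 - 222106) - 158*170 = -435568 - 26860 = -462428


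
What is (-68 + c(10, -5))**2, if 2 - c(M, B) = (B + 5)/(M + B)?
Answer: 4356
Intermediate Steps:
c(M, B) = 2 - (5 + B)/(B + M) (c(M, B) = 2 - (B + 5)/(M + B) = 2 - (5 + B)/(B + M))
(-68 + c(10, -5))**2 = (-68 + (-5 - 5 + 2*10)/(-5 + 10))**2 = (-68 + (-5 - 5 + 20)/5)**2 = (-68 + (1/5)*10)**2 = (-68 + 2)**2 = (-66)**2 = 4356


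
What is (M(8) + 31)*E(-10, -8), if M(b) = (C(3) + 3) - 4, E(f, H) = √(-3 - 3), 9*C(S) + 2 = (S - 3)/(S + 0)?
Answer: 268*I*√6/9 ≈ 72.94*I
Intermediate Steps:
C(S) = -2/9 + (-3 + S)/(9*S) (C(S) = -2/9 + ((S - 3)/(S + 0))/9 = -2/9 + ((-3 + S)/S)/9 = -2/9 + (-3 + S)/(9*S))
E(f, H) = I*√6 (E(f, H) = √(-6) = I*√6)
M(b) = -11/9 (M(b) = ((⅑)*(-3 - 1*3)/3 + 3) - 4 = ((⅑)*(⅓)*(-3 - 3) + 3) - 4 = ((⅑)*(⅓)*(-6) + 3) - 4 = (-2/9 + 3) - 4 = 25/9 - 4 = -11/9)
(M(8) + 31)*E(-10, -8) = (-11/9 + 31)*(I*√6) = 268*(I*√6)/9 = 268*I*√6/9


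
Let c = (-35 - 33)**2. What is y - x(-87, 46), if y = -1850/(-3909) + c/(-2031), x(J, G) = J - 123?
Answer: 183656636/882131 ≈ 208.20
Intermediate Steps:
x(J, G) = -123 + J
c = 4624 (c = (-68)**2 = 4624)
y = -1590874/882131 (y = -1850/(-3909) + 4624/(-2031) = -1850*(-1/3909) + 4624*(-1/2031) = 1850/3909 - 4624/2031 = -1590874/882131 ≈ -1.8034)
y - x(-87, 46) = -1590874/882131 - (-123 - 87) = -1590874/882131 - 1*(-210) = -1590874/882131 + 210 = 183656636/882131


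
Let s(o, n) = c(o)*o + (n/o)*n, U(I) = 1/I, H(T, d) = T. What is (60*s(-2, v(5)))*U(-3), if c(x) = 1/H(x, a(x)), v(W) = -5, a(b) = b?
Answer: 230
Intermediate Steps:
c(x) = 1/x
s(o, n) = 1 + n²/o (s(o, n) = o/o + (n/o)*n = 1 + n²/o)
(60*s(-2, v(5)))*U(-3) = (60*((-2 + (-5)²)/(-2)))/(-3) = (60*(-(-2 + 25)/2))*(-⅓) = (60*(-½*23))*(-⅓) = (60*(-23/2))*(-⅓) = -690*(-⅓) = 230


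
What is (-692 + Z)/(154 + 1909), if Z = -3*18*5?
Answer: -962/2063 ≈ -0.46631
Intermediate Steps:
Z = -270 (Z = -54*5 = -270)
(-692 + Z)/(154 + 1909) = (-692 - 270)/(154 + 1909) = -962/2063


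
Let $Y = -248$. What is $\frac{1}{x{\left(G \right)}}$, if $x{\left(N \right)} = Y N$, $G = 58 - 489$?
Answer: $\frac{1}{106888} \approx 9.3556 \cdot 10^{-6}$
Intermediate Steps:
$G = -431$
$x{\left(N \right)} = - 248 N$
$\frac{1}{x{\left(G \right)}} = \frac{1}{\left(-248\right) \left(-431\right)} = \frac{1}{106888}$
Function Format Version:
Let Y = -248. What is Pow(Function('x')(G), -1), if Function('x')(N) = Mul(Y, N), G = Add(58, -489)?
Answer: Rational(1, 106888) ≈ 9.3556e-6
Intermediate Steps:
G = -431
Function('x')(N) = Mul(-248, N)
Pow(Function('x')(G), -1) = Pow(Mul(-248, -431), -1) = Pow(106888, -1) = Rational(1, 106888)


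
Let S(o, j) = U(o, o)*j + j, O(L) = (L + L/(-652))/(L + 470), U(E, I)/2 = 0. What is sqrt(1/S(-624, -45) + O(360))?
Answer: sqrt(16919773270)/202935 ≈ 0.64097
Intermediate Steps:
U(E, I) = 0 (U(E, I) = 2*0 = 0)
O(L) = 651*L/(652*(470 + L)) (O(L) = (L + L*(-1/652))/(470 + L) = (L - L/652)/(470 + L) = (651*L/652)/(470 + L) = 651*L/(652*(470 + L)))
S(o, j) = j (S(o, j) = 0*j + j = 0 + j = j)
sqrt(1/S(-624, -45) + O(360)) = sqrt(1/(-45) + (651/652)*360/(470 + 360)) = sqrt(-1/45 + (651/652)*360/830) = sqrt(-1/45 + (651/652)*360*(1/830)) = sqrt(-1/45 + 5859/13529) = sqrt(250126/608805) = sqrt(16919773270)/202935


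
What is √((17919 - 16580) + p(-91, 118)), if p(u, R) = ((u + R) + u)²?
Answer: √5435 ≈ 73.722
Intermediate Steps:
p(u, R) = (R + 2*u)² (p(u, R) = ((R + u) + u)² = (R + 2*u)²)
√((17919 - 16580) + p(-91, 118)) = √((17919 - 16580) + (118 + 2*(-91))²) = √(1339 + (118 - 182)²) = √(1339 + (-64)²) = √(1339 + 4096) = √5435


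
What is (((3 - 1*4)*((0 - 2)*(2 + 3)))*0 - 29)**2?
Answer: 841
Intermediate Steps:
(((3 - 1*4)*((0 - 2)*(2 + 3)))*0 - 29)**2 = (((3 - 4)*(-2*5))*0 - 29)**2 = (-1*(-10)*0 - 29)**2 = (10*0 - 29)**2 = (0 - 29)**2 = (-29)**2 = 841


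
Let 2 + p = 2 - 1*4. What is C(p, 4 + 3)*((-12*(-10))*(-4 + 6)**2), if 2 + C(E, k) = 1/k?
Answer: -6240/7 ≈ -891.43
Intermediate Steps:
p = -4 (p = -2 + (2 - 1*4) = -2 + (2 - 4) = -2 - 2 = -4)
C(E, k) = -2 + 1/k
C(p, 4 + 3)*((-12*(-10))*(-4 + 6)**2) = (-2 + 1/(4 + 3))*((-12*(-10))*(-4 + 6)**2) = (-2 + 1/7)*(120*2**2) = (-2 + 1/7)*(120*4) = -13/7*480 = -6240/7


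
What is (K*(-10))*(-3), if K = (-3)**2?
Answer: 270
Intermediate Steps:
K = 9
(K*(-10))*(-3) = (9*(-10))*(-3) = -90*(-3) = 270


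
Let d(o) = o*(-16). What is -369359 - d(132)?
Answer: -367247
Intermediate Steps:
d(o) = -16*o
-369359 - d(132) = -369359 - (-16)*132 = -369359 - 1*(-2112) = -369359 + 2112 = -367247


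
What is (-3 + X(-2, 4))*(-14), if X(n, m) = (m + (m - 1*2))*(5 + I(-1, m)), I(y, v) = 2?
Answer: -546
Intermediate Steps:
X(n, m) = -14 + 14*m (X(n, m) = (m + (m - 1*2))*(5 + 2) = (m + (m - 2))*7 = (m + (-2 + m))*7 = (-2 + 2*m)*7 = -14 + 14*m)
(-3 + X(-2, 4))*(-14) = (-3 + (-14 + 14*4))*(-14) = (-3 + (-14 + 56))*(-14) = (-3 + 42)*(-14) = 39*(-14) = -546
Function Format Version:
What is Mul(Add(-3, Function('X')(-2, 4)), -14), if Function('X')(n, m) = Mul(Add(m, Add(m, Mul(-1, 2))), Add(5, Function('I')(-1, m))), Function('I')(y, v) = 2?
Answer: -546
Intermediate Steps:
Function('X')(n, m) = Add(-14, Mul(14, m)) (Function('X')(n, m) = Mul(Add(m, Add(m, Mul(-1, 2))), Add(5, 2)) = Mul(Add(m, Add(m, -2)), 7) = Mul(Add(m, Add(-2, m)), 7) = Mul(Add(-2, Mul(2, m)), 7) = Add(-14, Mul(14, m)))
Mul(Add(-3, Function('X')(-2, 4)), -14) = Mul(Add(-3, Add(-14, Mul(14, 4))), -14) = Mul(Add(-3, Add(-14, 56)), -14) = Mul(Add(-3, 42), -14) = Mul(39, -14) = -546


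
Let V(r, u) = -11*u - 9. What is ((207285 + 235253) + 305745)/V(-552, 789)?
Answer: -748283/8688 ≈ -86.128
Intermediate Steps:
V(r, u) = -9 - 11*u
((207285 + 235253) + 305745)/V(-552, 789) = ((207285 + 235253) + 305745)/(-9 - 11*789) = (442538 + 305745)/(-9 - 8679) = 748283/(-8688) = 748283*(-1/8688) = -748283/8688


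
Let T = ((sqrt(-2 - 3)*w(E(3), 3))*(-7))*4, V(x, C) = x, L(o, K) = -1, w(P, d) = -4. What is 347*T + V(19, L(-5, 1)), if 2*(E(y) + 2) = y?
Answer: 19 + 38864*I*sqrt(5) ≈ 19.0 + 86903.0*I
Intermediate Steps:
E(y) = -2 + y/2
T = 112*I*sqrt(5) (T = ((sqrt(-2 - 3)*(-4))*(-7))*4 = ((sqrt(-5)*(-4))*(-7))*4 = (((I*sqrt(5))*(-4))*(-7))*4 = (-4*I*sqrt(5)*(-7))*4 = (28*I*sqrt(5))*4 = 112*I*sqrt(5) ≈ 250.44*I)
347*T + V(19, L(-5, 1)) = 347*(112*I*sqrt(5)) + 19 = 38864*I*sqrt(5) + 19 = 19 + 38864*I*sqrt(5)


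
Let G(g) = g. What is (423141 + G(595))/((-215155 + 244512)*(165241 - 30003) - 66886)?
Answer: 52967/496264385 ≈ 0.00010673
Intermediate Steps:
(423141 + G(595))/((-215155 + 244512)*(165241 - 30003) - 66886) = (423141 + 595)/((-215155 + 244512)*(165241 - 30003) - 66886) = 423736/(29357*135238 - 66886) = 423736/(3970181966 - 66886) = 423736/3970115080 = 423736*(1/3970115080) = 52967/496264385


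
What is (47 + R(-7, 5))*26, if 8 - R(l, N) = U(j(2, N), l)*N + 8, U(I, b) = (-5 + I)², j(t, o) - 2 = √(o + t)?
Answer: -858 + 780*√7 ≈ 1205.7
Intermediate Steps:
j(t, o) = 2 + √(o + t)
R(l, N) = -N*(-3 + √(2 + N))² (R(l, N) = 8 - ((-5 + (2 + √(N + 2)))²*N + 8) = 8 - ((-5 + (2 + √(2 + N)))²*N + 8) = 8 - ((-3 + √(2 + N))²*N + 8) = 8 - (N*(-3 + √(2 + N))² + 8) = 8 - (8 + N*(-3 + √(2 + N))²) = 8 + (-8 - N*(-3 + √(2 + N))²) = -N*(-3 + √(2 + N))²)
(47 + R(-7, 5))*26 = (47 - 1*5*(-3 + √(2 + 5))²)*26 = (47 - 1*5*(-3 + √7)²)*26 = (47 - 5*(-3 + √7)²)*26 = 1222 - 130*(-3 + √7)²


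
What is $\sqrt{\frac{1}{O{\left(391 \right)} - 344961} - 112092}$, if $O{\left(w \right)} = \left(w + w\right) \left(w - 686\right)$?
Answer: $\frac{i \sqrt{37144382681077343}}{575651} \approx 334.8 i$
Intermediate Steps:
$O{\left(w \right)} = 2 w \left(-686 + w\right)$
$\sqrt{\frac{1}{O{\left(391 \right)} - 344961} - 112092} = \sqrt{\frac{1}{2 \cdot 391 \left(-686 + 391\right) - 344961} - 112092} = \sqrt{\frac{1}{2 \cdot 391 \left(-295\right) - 344961} - 112092} = \sqrt{\frac{1}{-230690 - 344961} - 112092} = \sqrt{\frac{1}{-575651} - 112092} = \sqrt{- \frac{1}{575651} - 112092} = \sqrt{- \frac{64525871893}{575651}} = \frac{i \sqrt{37144382681077343}}{575651}$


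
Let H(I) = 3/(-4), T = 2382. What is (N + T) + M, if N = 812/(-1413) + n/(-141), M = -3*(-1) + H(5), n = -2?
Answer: 633212819/265644 ≈ 2383.7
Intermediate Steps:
H(I) = -¾ (H(I) = 3*(-¼) = -¾)
M = 9/4 (M = -3*(-1) - ¾ = 3 - ¾ = 9/4 ≈ 2.2500)
N = -37222/66411 (N = 812/(-1413) - 2/(-141) = 812*(-1/1413) - 2*(-1/141) = -812/1413 + 2/141 = -37222/66411 ≈ -0.56048)
(N + T) + M = (-37222/66411 + 2382) + 9/4 = 158153780/66411 + 9/4 = 633212819/265644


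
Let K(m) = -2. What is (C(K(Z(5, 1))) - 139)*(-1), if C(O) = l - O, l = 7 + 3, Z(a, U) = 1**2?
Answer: 127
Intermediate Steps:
Z(a, U) = 1
l = 10
C(O) = 10 - O
(C(K(Z(5, 1))) - 139)*(-1) = ((10 - 1*(-2)) - 139)*(-1) = ((10 + 2) - 139)*(-1) = (12 - 139)*(-1) = -127*(-1) = 127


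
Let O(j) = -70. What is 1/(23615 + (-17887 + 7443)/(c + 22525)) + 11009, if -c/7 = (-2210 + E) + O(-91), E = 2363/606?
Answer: 6058802731525208/550349959871 ≈ 11009.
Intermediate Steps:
E = 2363/606 (E = 2363*(1/606) = 2363/606 ≈ 3.8993)
c = 9655219/606 (c = -7*((-2210 + 2363/606) - 70) = -7*(-1336897/606 - 70) = -7*(-1379317/606) = 9655219/606 ≈ 15933.)
1/(23615 + (-17887 + 7443)/(c + 22525)) + 11009 = 1/(23615 + (-17887 + 7443)/(9655219/606 + 22525)) + 11009 = 1/(23615 - 10444/23305369/606) + 11009 = 1/(23615 - 10444*606/23305369) + 11009 = 1/(23615 - 6329064/23305369) + 11009 = 1/(550349959871/23305369) + 11009 = 23305369/550349959871 + 11009 = 6058802731525208/550349959871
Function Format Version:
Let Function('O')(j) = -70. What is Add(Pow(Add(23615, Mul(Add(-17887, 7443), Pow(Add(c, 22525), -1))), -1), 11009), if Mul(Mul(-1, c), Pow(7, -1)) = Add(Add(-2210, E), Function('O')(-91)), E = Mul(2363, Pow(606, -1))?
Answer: Rational(6058802731525208, 550349959871) ≈ 11009.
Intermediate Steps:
E = Rational(2363, 606) (E = Mul(2363, Rational(1, 606)) = Rational(2363, 606) ≈ 3.8993)
c = Rational(9655219, 606) (c = Mul(-7, Add(Add(-2210, Rational(2363, 606)), -70)) = Mul(-7, Add(Rational(-1336897, 606), -70)) = Mul(-7, Rational(-1379317, 606)) = Rational(9655219, 606) ≈ 15933.)
Add(Pow(Add(23615, Mul(Add(-17887, 7443), Pow(Add(c, 22525), -1))), -1), 11009) = Add(Pow(Add(23615, Mul(Add(-17887, 7443), Pow(Add(Rational(9655219, 606), 22525), -1))), -1), 11009) = Add(Pow(Add(23615, Mul(-10444, Pow(Rational(23305369, 606), -1))), -1), 11009) = Add(Pow(Add(23615, Mul(-10444, Rational(606, 23305369))), -1), 11009) = Add(Pow(Add(23615, Rational(-6329064, 23305369)), -1), 11009) = Add(Pow(Rational(550349959871, 23305369), -1), 11009) = Add(Rational(23305369, 550349959871), 11009) = Rational(6058802731525208, 550349959871)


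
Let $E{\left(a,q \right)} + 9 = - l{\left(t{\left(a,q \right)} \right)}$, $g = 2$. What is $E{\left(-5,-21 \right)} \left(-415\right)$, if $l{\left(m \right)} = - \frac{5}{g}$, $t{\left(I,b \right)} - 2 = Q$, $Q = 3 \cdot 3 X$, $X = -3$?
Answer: $\frac{5395}{2} \approx 2697.5$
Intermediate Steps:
$Q = -27$ ($Q = 3 \cdot 3 \left(-3\right) = 9 \left(-3\right) = -27$)
$t{\left(I,b \right)} = -25$ ($t{\left(I,b \right)} = 2 - 27 = -25$)
$l{\left(m \right)} = - \frac{5}{2}$
$E{\left(a,q \right)} = - \frac{13}{2}$ ($E{\left(a,q \right)} = -9 - - \frac{5}{2} = -9 + \frac{5}{2} = - \frac{13}{2}$)
$E{\left(-5,-21 \right)} \left(-415\right) = \left(- \frac{13}{2}\right) \left(-415\right) = \frac{5395}{2}$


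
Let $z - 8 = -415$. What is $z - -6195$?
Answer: $5788$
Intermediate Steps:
$z = -407$ ($z = 8 - 415 = -407$)
$z - -6195 = -407 - -6195 = -407 + 6195 = 5788$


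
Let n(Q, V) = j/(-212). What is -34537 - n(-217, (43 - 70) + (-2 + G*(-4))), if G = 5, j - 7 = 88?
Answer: -7321749/212 ≈ -34537.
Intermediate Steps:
j = 95 (j = 7 + 88 = 95)
n(Q, V) = -95/212 (n(Q, V) = 95/(-212) = 95*(-1/212) = -95/212)
-34537 - n(-217, (43 - 70) + (-2 + G*(-4))) = -34537 - 1*(-95/212) = -34537 + 95/212 = -7321749/212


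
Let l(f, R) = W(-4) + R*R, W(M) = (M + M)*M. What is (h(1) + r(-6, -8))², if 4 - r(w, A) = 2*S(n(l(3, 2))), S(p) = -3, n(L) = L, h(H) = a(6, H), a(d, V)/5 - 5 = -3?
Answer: 400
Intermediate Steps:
W(M) = 2*M² (W(M) = (2*M)*M = 2*M²)
a(d, V) = 10 (a(d, V) = 25 + 5*(-3) = 25 - 15 = 10)
h(H) = 10
l(f, R) = 32 + R² (l(f, R) = 2*(-4)² + R*R = 2*16 + R² = 32 + R²)
r(w, A) = 10 (r(w, A) = 4 - 2*(-3) = 4 - 1*(-6) = 4 + 6 = 10)
(h(1) + r(-6, -8))² = (10 + 10)² = 20² = 400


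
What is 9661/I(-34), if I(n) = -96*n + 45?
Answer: 9661/3309 ≈ 2.9196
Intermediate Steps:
I(n) = 45 - 96*n
9661/I(-34) = 9661/(45 - 96*(-34)) = 9661/(45 + 3264) = 9661/3309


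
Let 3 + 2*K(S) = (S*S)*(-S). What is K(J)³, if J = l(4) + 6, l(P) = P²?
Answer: -1208289924451/8 ≈ -1.5104e+11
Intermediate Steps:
J = 22 (J = 4² + 6 = 16 + 6 = 22)
K(S) = -3/2 - S³/2 (K(S) = -3/2 + ((S*S)*(-S))/2 = -3/2 + (S²*(-S))/2 = -3/2 + (-S³)/2 = -3/2 - S³/2)
K(J)³ = (-3/2 - ½*22³)³ = (-3/2 - ½*10648)³ = (-3/2 - 5324)³ = (-10651/2)³ = -1208289924451/8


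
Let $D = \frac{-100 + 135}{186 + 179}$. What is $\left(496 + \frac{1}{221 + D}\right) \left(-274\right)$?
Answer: $- \frac{1096755281}{8070} \approx -1.3591 \cdot 10^{5}$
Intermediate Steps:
$D = \frac{7}{73}$ ($D = \frac{35}{365} = 35 \cdot \frac{1}{365} = \frac{7}{73} \approx 0.09589$)
$\left(496 + \frac{1}{221 + D}\right) \left(-274\right) = \left(496 + \frac{1}{221 + \frac{7}{73}}\right) \left(-274\right) = \left(496 + \frac{1}{\frac{16140}{73}}\right) \left(-274\right) = \left(496 + \frac{73}{16140}\right) \left(-274\right) = \frac{8005513}{16140} \left(-274\right) = - \frac{1096755281}{8070}$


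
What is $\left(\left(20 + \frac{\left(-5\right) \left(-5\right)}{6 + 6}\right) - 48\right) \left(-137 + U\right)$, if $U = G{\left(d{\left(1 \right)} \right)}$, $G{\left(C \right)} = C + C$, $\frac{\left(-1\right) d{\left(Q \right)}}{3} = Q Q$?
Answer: $\frac{44473}{12} \approx 3706.1$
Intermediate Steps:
$d{\left(Q \right)} = - 3 Q^{2}$ ($d{\left(Q \right)} = - 3 Q Q = - 3 Q^{2}$)
$G{\left(C \right)} = 2 C$
$U = -6$ ($U = 2 \left(- 3 \cdot 1^{2}\right) = 2 \left(\left(-3\right) 1\right) = 2 \left(-3\right) = -6$)
$\left(\left(20 + \frac{\left(-5\right) \left(-5\right)}{6 + 6}\right) - 48\right) \left(-137 + U\right) = \left(\left(20 + \frac{\left(-5\right) \left(-5\right)}{6 + 6}\right) - 48\right) \left(-137 - 6\right) = \left(\left(20 + \frac{25}{12}\right) - 48\right) \left(-143\right) = \left(\frac{265}{12} - 48\right) \left(-143\right) = \left(- \frac{311}{12}\right) \left(-143\right) = \frac{44473}{12}$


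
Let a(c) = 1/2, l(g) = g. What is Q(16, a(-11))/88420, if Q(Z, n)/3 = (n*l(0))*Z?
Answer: 0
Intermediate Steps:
a(c) = ½
Q(Z, n) = 0 (Q(Z, n) = 3*((n*0)*Z) = 3*(0*Z) = 3*0 = 0)
Q(16, a(-11))/88420 = 0/88420 = 0*(1/88420) = 0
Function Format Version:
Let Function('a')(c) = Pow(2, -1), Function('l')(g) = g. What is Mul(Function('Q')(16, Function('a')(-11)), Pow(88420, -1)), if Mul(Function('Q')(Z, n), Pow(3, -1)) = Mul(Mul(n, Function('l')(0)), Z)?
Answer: 0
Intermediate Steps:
Function('a')(c) = Rational(1, 2)
Function('Q')(Z, n) = 0 (Function('Q')(Z, n) = Mul(3, Mul(Mul(n, 0), Z)) = Mul(3, Mul(0, Z)) = Mul(3, 0) = 0)
Mul(Function('Q')(16, Function('a')(-11)), Pow(88420, -1)) = Mul(0, Pow(88420, -1)) = Mul(0, Rational(1, 88420)) = 0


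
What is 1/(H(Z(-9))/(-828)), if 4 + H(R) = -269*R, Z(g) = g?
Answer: -828/2417 ≈ -0.34257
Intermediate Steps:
H(R) = -4 - 269*R
1/(H(Z(-9))/(-828)) = 1/((-4 - 269*(-9))/(-828)) = 1/((-4 + 2421)*(-1/828)) = 1/(2417*(-1/828)) = 1/(-2417/828) = -828/2417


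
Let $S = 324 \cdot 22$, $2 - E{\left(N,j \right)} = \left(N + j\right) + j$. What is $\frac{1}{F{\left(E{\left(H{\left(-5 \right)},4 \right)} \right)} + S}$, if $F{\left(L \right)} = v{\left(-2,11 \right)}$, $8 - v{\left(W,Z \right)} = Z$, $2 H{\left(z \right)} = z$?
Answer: $\frac{1}{7125} \approx 0.00014035$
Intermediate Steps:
$H{\left(z \right)} = \frac{z}{2}$
$v{\left(W,Z \right)} = 8 - Z$
$E{\left(N,j \right)} = 2 - N - 2 j$ ($E{\left(N,j \right)} = 2 - \left(\left(N + j\right) + j\right) = 2 - \left(N + 2 j\right) = 2 - N - 2 j$)
$F{\left(L \right)} = -3$ ($F{\left(L \right)} = 8 - 11 = -3$)
$S = 7128$
$\frac{1}{F{\left(E{\left(H{\left(-5 \right)},4 \right)} \right)} + S} = \frac{1}{-3 + 7128} = \frac{1}{7125}$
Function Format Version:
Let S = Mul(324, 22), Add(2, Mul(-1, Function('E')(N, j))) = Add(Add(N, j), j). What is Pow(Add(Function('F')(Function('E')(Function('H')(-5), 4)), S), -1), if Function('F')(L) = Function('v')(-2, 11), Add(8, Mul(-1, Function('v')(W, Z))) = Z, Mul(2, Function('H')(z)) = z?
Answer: Rational(1, 7125) ≈ 0.00014035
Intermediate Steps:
Function('H')(z) = Mul(Rational(1, 2), z)
Function('v')(W, Z) = Add(8, Mul(-1, Z))
Function('E')(N, j) = Add(2, Mul(-1, N), Mul(-2, j)) (Function('E')(N, j) = Add(2, Mul(-1, Add(Add(N, j), j))) = Add(2, Mul(-1, Add(N, Mul(2, j)))) = Add(2, Add(Mul(-1, N), Mul(-2, j))) = Add(2, Mul(-1, N), Mul(-2, j)))
Function('F')(L) = -3 (Function('F')(L) = Add(8, Mul(-1, 11)) = Add(8, -11) = -3)
S = 7128
Pow(Add(Function('F')(Function('E')(Function('H')(-5), 4)), S), -1) = Pow(Add(-3, 7128), -1) = Pow(7125, -1) = Rational(1, 7125)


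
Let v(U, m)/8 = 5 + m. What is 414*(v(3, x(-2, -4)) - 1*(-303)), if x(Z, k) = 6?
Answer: 161874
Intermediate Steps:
v(U, m) = 40 + 8*m (v(U, m) = 8*(5 + m) = 40 + 8*m)
414*(v(3, x(-2, -4)) - 1*(-303)) = 414*((40 + 8*6) - 1*(-303)) = 414*((40 + 48) + 303) = 414*(88 + 303) = 414*391 = 161874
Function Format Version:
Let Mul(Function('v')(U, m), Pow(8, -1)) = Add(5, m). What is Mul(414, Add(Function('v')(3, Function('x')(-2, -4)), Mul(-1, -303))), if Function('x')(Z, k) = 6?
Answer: 161874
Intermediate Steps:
Function('v')(U, m) = Add(40, Mul(8, m)) (Function('v')(U, m) = Mul(8, Add(5, m)) = Add(40, Mul(8, m)))
Mul(414, Add(Function('v')(3, Function('x')(-2, -4)), Mul(-1, -303))) = Mul(414, Add(Add(40, Mul(8, 6)), Mul(-1, -303))) = Mul(414, Add(Add(40, 48), 303)) = Mul(414, Add(88, 303)) = Mul(414, 391) = 161874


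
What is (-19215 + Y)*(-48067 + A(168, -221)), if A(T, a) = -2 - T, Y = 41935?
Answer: -1095944640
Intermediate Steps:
(-19215 + Y)*(-48067 + A(168, -221)) = (-19215 + 41935)*(-48067 + (-2 - 1*168)) = 22720*(-48067 + (-2 - 168)) = 22720*(-48067 - 170) = 22720*(-48237) = -1095944640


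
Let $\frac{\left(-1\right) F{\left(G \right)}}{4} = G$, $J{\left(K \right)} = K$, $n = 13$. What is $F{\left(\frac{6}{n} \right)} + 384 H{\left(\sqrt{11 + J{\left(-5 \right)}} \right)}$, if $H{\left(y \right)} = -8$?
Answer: $- \frac{39960}{13} \approx -3073.8$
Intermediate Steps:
$F{\left(G \right)} = - 4 G$
$F{\left(\frac{6}{n} \right)} + 384 H{\left(\sqrt{11 + J{\left(-5 \right)}} \right)} = - 4 \cdot \frac{6}{13} + 384 \left(-8\right) = - 4 \cdot 6 \cdot \frac{1}{13} - 3072 = \left(-4\right) \frac{6}{13} - 3072 = - \frac{24}{13} - 3072 = - \frac{39960}{13}$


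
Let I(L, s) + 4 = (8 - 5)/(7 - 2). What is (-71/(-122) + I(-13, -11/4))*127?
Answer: -218313/610 ≈ -357.89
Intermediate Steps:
I(L, s) = -17/5 (I(L, s) = -4 + (8 - 5)/(7 - 2) = -4 + 3/5 = -4 + 3*(⅕) = -4 + ⅗ = -17/5)
(-71/(-122) + I(-13, -11/4))*127 = (-71/(-122) - 17/5)*127 = (-71*(-1/122) - 17/5)*127 = (71/122 - 17/5)*127 = -1719/610*127 = -218313/610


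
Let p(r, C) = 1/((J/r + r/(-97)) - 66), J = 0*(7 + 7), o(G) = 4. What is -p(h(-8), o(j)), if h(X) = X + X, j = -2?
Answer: 97/6386 ≈ 0.015189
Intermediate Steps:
h(X) = 2*X
J = 0 (J = 0*14 = 0)
p(r, C) = 1/(-66 - r/97) (p(r, C) = 1/((0/r + r/(-97)) - 66) = 1/((0 + r*(-1/97)) - 66) = 1/((0 - r/97) - 66) = 1/(-r/97 - 66) = 1/(-66 - r/97))
-p(h(-8), o(j)) = -(-97)/(6402 + 2*(-8)) = -(-97)/(6402 - 16) = -(-97)/6386 = -1*(-97/6386) = 97/6386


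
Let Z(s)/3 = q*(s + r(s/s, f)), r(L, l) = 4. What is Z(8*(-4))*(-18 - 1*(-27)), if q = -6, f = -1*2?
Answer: 4536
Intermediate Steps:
f = -2
Z(s) = -72 - 18*s (Z(s) = 3*(-6*(s + 4)) = 3*(-6*(4 + s)) = 3*(-24 - 6*s) = -72 - 18*s)
Z(8*(-4))*(-18 - 1*(-27)) = (-72 - 144*(-4))*(-18 - 1*(-27)) = (-72 - 18*(-32))*(-18 + 27) = (-72 + 576)*9 = 504*9 = 4536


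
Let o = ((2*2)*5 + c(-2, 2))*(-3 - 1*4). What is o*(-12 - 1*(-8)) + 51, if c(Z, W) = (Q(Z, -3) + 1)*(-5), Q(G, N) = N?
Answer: 891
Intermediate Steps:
c(Z, W) = 10 (c(Z, W) = (-3 + 1)*(-5) = -2*(-5) = 10)
o = -210 (o = ((2*2)*5 + 10)*(-3 - 1*4) = (4*5 + 10)*(-3 - 4) = (20 + 10)*(-7) = 30*(-7) = -210)
o*(-12 - 1*(-8)) + 51 = -210*(-12 - 1*(-8)) + 51 = -210*(-12 + 8) + 51 = -210*(-4) + 51 = 840 + 51 = 891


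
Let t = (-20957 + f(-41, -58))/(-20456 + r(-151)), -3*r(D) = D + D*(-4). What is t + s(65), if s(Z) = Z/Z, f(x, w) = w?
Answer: 13874/6869 ≈ 2.0198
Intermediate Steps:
r(D) = D (r(D) = -(D + D*(-4))/3 = -(D - 4*D)/3 = -(-1)*D = D)
s(Z) = 1
t = 7005/6869 (t = (-20957 - 58)/(-20456 - 151) = -21015/(-20607) = -21015*(-1/20607) = 7005/6869 ≈ 1.0198)
t + s(65) = 7005/6869 + 1 = 13874/6869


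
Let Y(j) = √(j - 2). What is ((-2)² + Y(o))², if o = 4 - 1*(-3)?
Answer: (4 + √5)² ≈ 38.889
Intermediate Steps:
o = 7 (o = 4 + 3 = 7)
Y(j) = √(-2 + j)
((-2)² + Y(o))² = ((-2)² + √(-2 + 7))² = (4 + √5)²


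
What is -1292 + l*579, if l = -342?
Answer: -199310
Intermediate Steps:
-1292 + l*579 = -1292 - 342*579 = -1292 - 198018 = -199310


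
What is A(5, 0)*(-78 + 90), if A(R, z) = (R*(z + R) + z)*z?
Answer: 0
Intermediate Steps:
A(R, z) = z*(z + R*(R + z)) (A(R, z) = (R*(R + z) + z)*z = (z + R*(R + z))*z = z*(z + R*(R + z)))
A(5, 0)*(-78 + 90) = (0*(0 + 5² + 5*0))*(-78 + 90) = (0*(0 + 25 + 0))*12 = (0*25)*12 = 0*12 = 0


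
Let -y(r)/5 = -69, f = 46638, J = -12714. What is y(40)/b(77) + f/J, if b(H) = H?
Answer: 132534/163163 ≈ 0.81228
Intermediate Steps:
y(r) = 345 (y(r) = -5*(-69) = 345)
y(40)/b(77) + f/J = 345/77 + 46638/(-12714) = 345*(1/77) + 46638*(-1/12714) = 345/77 - 7773/2119 = 132534/163163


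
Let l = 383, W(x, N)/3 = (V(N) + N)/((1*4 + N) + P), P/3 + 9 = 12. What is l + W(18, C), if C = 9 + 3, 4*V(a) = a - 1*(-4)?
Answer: 9623/25 ≈ 384.92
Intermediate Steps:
P = 9 (P = -27 + 3*12 = -27 + 36 = 9)
V(a) = 1 + a/4 (V(a) = (a - 1*(-4))/4 = (a + 4)/4 = (4 + a)/4 = 1 + a/4)
C = 12
W(x, N) = 3*(1 + 5*N/4)/(13 + N) (W(x, N) = 3*(((1 + N/4) + N)/((1*4 + N) + 9)) = 3*((1 + 5*N/4)/((4 + N) + 9)) = 3*((1 + 5*N/4)/(13 + N)) = 3*(1 + 5*N/4)/(13 + N))
l + W(18, C) = 383 + 3*(4 + 5*12)/(4*(13 + 12)) = 383 + (¾)*(4 + 60)/25 = 383 + (¾)*(1/25)*64 = 383 + 48/25 = 9623/25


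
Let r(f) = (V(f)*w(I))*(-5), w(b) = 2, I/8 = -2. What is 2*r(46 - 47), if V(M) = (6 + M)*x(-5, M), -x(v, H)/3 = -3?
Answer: -900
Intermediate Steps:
I = -16 (I = 8*(-2) = -16)
x(v, H) = 9 (x(v, H) = -3*(-3) = 9)
V(M) = 54 + 9*M (V(M) = (6 + M)*9 = 54 + 9*M)
r(f) = -540 - 90*f (r(f) = ((54 + 9*f)*2)*(-5) = (108 + 18*f)*(-5) = -540 - 90*f)
2*r(46 - 47) = 2*(-540 - 90*(46 - 47)) = 2*(-540 - 90*(-1)) = 2*(-540 + 90) = 2*(-450) = -900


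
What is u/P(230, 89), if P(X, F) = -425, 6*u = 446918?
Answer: -223459/1275 ≈ -175.26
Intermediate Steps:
u = 223459/3 (u = (⅙)*446918 = 223459/3 ≈ 74486.)
u/P(230, 89) = (223459/3)/(-425) = (223459/3)*(-1/425) = -223459/1275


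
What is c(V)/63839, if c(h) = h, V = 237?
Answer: 237/63839 ≈ 0.0037125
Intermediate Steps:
c(V)/63839 = 237/63839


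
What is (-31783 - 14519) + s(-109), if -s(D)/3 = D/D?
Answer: -46305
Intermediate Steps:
s(D) = -3 (s(D) = -3*D/D = -3*1 = -3)
(-31783 - 14519) + s(-109) = (-31783 - 14519) - 3 = -46302 - 3 = -46305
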